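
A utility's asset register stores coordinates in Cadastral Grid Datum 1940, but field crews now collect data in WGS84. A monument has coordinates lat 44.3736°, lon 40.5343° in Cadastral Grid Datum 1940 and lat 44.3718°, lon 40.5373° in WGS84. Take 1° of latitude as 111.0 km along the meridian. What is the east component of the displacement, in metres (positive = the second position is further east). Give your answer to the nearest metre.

Δφ = 44.3718° − 44.3736° = -0.0018°; Δλ = 40.5373° − 40.5343° = +0.0030°.
ΔN = Δφ × 111000 = -199.8 m; ΔE = Δλ × 111000 × cos(44.3736°) = +0.0030 × 111000 × 0.714795 = 238.0 m.

ΔE = 238 m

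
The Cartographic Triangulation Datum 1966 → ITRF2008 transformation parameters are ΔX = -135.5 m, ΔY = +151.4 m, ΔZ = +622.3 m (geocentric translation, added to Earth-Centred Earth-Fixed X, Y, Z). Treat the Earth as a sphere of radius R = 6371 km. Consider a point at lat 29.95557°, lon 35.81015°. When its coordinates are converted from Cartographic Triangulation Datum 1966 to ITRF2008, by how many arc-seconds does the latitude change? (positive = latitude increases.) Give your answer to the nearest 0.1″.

sin φ = 0.499328, cos φ = 0.866413, sin λ = 0.585101, cos λ = 0.810960.
North component: ΔN = −sin φ cos λ·ΔX − sin φ sin λ·ΔY + cos φ·ΔZ = −(0.499328)(0.810960)(-135.5) − (0.499328)(0.585101)(151.4) + (0.866413)(622.3) = 549.80 m.
1° of latitude spans πR/180 = 111195 m, so Δφ = 549.80 / 111195 × 3600 = 17.800″.

Δφ = 17.8″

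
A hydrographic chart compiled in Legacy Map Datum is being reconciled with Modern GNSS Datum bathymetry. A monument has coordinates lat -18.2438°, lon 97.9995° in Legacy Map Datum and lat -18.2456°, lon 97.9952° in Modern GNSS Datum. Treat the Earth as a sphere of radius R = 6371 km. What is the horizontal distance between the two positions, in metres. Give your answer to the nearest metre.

496 m

Δφ = -18.2456° − -18.2438° = -0.0018°; Δλ = 97.9952° − 97.9995° = -0.0043°.
1° along a meridian = πR/180 = 111195 m.
ΔN = Δφ × 111195 = -200.2 m; ΔE = Δλ × 111195 × cos(-18.2438°) = -0.0043 × 111195 × 0.949733 = -454.1 m.
Distance = √(ΔE² + ΔN²) = √((-454.1)² + (-200.2)²) = 496.3 m.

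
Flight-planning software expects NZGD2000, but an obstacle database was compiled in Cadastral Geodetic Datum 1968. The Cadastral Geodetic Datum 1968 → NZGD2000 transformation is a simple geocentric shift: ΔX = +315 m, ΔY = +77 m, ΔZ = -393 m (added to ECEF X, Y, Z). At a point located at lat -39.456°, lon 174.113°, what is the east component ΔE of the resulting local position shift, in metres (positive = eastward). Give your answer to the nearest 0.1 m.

At φ = -39.456°, λ = 174.113°: sin φ = -0.635485, cos φ = 0.772113, sin λ = 0.102567, cos λ = -0.994726.
ΔE = −sin λ·ΔX + cos λ·ΔY = −(0.102567)·(315) + (-0.994726)·(77) = -108.90 m.

ΔE = -108.9 m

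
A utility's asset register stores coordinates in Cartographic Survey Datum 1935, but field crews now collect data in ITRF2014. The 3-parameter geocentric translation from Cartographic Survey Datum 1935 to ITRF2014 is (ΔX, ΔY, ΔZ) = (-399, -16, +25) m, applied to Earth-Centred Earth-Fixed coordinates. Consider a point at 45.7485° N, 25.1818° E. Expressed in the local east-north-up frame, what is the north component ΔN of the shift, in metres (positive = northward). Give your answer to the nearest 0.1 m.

The local north axis is (−sin φ cos λ, −sin φ sin λ, cos φ), giving ΔN = 258.636 + 4.876 + 17.445 = 280.96 m.

ΔN = 281.0 m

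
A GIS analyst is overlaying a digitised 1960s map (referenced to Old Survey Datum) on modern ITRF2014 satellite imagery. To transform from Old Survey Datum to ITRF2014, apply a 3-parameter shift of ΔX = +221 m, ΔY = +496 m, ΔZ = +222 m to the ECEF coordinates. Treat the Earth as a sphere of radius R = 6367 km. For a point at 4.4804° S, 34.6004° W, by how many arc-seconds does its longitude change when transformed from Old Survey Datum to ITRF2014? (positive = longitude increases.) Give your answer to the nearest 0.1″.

sin φ = -0.078118, cos φ = 0.996944, sin λ = -0.567849, cos λ = 0.823132.
East component: ΔE = −sin λ·ΔX + cos λ·ΔY = −(-0.567849)(221) + (0.823132)(496) = 533.77 m.
1° of latitude spans πR/180 = 111125 m; at latitude φ, 1° of longitude spans that × cos φ = 110785.5 m, so Δλ = 533.77 / 110785.5 × 3600 = 17.345″.

Δλ = 17.3″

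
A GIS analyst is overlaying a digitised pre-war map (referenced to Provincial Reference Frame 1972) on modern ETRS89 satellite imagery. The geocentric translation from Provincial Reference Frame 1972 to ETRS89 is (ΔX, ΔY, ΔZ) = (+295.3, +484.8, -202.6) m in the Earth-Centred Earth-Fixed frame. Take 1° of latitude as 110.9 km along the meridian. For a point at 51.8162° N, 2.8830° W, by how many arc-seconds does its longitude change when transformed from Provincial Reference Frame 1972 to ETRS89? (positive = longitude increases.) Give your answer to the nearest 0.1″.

Δλ = 26.2″

sin φ = 0.786032, cos φ = 0.618186, sin λ = -0.050297, cos λ = 0.998734.
East component: ΔE = −sin λ·ΔX + cos λ·ΔY = −(-0.050297)(295.3) + (0.998734)(484.8) = 499.04 m.
1° of latitude spans 110900 m; at latitude φ, 1° of longitude spans that × cos φ = 68556.8 m, so Δλ = 499.04 / 68556.8 × 3600 = 26.205″.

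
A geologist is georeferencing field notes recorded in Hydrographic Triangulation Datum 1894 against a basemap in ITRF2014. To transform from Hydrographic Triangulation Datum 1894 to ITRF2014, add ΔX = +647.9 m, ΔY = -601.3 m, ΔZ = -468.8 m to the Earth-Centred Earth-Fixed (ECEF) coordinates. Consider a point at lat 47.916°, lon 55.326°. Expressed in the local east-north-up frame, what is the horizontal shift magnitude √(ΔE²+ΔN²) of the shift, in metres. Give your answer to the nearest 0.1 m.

At φ = 47.916°, λ = 55.326°: sin φ = 0.742163, cos φ = 0.670219, sin λ = 0.822402, cos λ = 0.568906.
ΔE = −sin λ·ΔX + cos λ·ΔY = −(0.822402)·(647.9) + (0.568906)·(-601.3) = -874.92 m.
ΔN = −sin φ cos λ·ΔX − sin φ sin λ·ΔY + cos φ·ΔZ = −(0.742163)(0.568906)(647.9) − (0.742163)(0.822402)(-601.3) + (0.670219)(-468.8) = -220.75 m.
Horizontal magnitude = √(ΔE² + ΔN²) = √((-874.92)² + (-220.75)²) = 902.34 m.

902.3 m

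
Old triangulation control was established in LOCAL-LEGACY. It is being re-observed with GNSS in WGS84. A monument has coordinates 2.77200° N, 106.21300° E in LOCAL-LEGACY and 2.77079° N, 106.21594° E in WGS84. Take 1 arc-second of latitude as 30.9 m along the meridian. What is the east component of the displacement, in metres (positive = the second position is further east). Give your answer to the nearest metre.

ΔE = 327 m

Δφ = 2.77079° − 2.77200° = -0.00121°; Δλ = 106.21594° − 106.21300° = +0.00294°.
1° of latitude = 3600 × 30.90 = 111240 m.
ΔN = Δφ × 111240 = -134.6 m; ΔE = Δλ × 111240 × cos(2.77200°) = +0.00294 × 111240 × 0.998830 = 326.7 m.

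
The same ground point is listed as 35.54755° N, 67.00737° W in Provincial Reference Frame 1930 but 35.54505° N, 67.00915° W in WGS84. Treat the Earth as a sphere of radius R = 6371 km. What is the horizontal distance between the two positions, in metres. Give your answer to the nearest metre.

Δφ = 35.54505° − 35.54755° = -0.00250°; Δλ = -67.00915° − -67.00737° = -0.00178°.
1° along a meridian = πR/180 = 111195 m.
ΔN = Δφ × 111195 = -278.0 m; ΔE = Δλ × 111195 × cos(35.54755°) = -0.00178 × 111195 × 0.813633 = -161.0 m.
Distance = √(ΔE² + ΔN²) = √((-161.0)² + (-278.0)²) = 321.3 m.

321 m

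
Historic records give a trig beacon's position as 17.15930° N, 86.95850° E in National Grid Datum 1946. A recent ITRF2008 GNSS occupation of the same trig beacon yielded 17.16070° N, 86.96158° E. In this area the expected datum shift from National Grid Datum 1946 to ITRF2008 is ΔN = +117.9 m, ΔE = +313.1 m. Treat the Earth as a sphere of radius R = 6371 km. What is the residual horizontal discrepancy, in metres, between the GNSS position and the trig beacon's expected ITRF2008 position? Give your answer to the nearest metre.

Observed coordinate differences: Δφ = +0.00140°, Δλ = +0.00308°.
Converting to metres (1° lat = 111195 m, cos φ = 0.955488): observed ΔN = 155.7 m, observed ΔE = 327.2 m.
Subtracting the expected shift leaves a residual of 155.7 − (117.9) = 37.8 m north and 327.2 − (313.1) = 14.1 m east.
Residual distance = √(37.8² + 14.1²) = 40.3 m.

40 m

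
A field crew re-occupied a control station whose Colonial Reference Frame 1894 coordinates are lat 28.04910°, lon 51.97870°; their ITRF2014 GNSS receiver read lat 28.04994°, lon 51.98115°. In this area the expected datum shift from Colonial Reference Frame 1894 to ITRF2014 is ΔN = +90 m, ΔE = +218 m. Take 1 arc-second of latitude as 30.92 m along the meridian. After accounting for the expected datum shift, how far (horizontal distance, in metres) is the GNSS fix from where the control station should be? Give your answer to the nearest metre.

23 m

Observed coordinate differences: Δφ = +0.00084°, Δλ = +0.00245°.
Converting to metres (1° lat = 111312 m, cos φ = 0.882545): observed ΔN = 93.5 m, observed ΔE = 240.7 m.
Subtracting the expected shift leaves a residual of 93.5 − (90) = 3.5 m north and 240.7 − (218) = 22.7 m east.
Residual distance = √(3.5² + 22.7²) = 23.0 m.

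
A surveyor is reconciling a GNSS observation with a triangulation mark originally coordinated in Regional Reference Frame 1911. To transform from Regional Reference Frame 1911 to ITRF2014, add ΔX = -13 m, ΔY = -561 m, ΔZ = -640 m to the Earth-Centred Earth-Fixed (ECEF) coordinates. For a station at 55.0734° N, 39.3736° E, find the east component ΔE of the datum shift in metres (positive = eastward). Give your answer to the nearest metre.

The local east axis at (φ, λ) is (−sin λ, cos λ, 0), so ΔE = −sin(39.3736°)·(-13) + cos(39.3736°)·(-561) = -425.42 m.

ΔE = -425 m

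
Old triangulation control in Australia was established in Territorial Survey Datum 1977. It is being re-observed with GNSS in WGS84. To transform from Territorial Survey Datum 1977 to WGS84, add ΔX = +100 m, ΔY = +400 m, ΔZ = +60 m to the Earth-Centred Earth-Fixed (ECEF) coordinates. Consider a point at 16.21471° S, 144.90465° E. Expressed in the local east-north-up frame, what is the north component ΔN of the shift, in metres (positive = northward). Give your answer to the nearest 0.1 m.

ΔN = 99.0 m

At φ = -16.21471°, λ = 144.90465°: sin φ = -0.279238, cos φ = 0.960222, sin λ = 0.574939, cos λ = -0.818196.
ΔN = −sin φ cos λ·ΔX − sin φ sin λ·ΔY + cos φ·ΔZ = −(-0.279238)(-0.818196)(100) − (-0.279238)(0.574939)(400) + (0.960222)(60) = 98.98 m.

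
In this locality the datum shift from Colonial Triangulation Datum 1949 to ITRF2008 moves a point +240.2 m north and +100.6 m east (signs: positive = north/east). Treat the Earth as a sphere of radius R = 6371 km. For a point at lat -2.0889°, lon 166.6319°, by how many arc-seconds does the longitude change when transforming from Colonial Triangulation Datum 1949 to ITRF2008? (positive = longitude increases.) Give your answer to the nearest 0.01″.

At latitude -2.0889°, cos φ = 0.999335.
One radian of longitude at latitude φ spans R cos φ, so Δλ = ΔE / (R cos φ) = 100.6 / (6371000 × 0.999335) = 1.5801e-05 rad = 3.259″.

Δλ = 3.26″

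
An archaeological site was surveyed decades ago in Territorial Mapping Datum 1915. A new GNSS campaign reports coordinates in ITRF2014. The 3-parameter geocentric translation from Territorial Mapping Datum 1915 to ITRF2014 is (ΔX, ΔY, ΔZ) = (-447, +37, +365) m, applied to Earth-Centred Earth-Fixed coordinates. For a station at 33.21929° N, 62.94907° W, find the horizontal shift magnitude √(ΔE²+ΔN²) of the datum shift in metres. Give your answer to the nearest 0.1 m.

At φ = 33.21929°, λ = -62.94907°: sin φ = 0.547845, cos φ = 0.836580, sin λ = -0.890603, cos λ = 0.454782.
ΔE = −sin λ·ΔX + cos λ·ΔY = −(-0.890603)·(-447) + (0.454782)·(37) = -381.27 m.
ΔN = −sin φ cos λ·ΔX − sin φ sin λ·ΔY + cos φ·ΔZ = −(0.547845)(0.454782)(-447) − (0.547845)(-0.890603)(37) + (0.836580)(365) = 434.77 m.
Horizontal magnitude = √(ΔE² + ΔN²) = √((-381.27)² + 434.77²) = 578.27 m.

578.3 m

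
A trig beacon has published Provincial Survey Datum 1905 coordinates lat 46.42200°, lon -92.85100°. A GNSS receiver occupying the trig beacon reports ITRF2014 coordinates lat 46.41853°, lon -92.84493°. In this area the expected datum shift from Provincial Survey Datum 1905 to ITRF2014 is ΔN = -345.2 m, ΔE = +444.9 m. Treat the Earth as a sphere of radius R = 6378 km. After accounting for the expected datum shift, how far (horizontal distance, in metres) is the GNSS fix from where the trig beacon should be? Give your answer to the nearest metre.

Observed coordinate differences: Δφ = -0.00347°, Δλ = +0.00607°.
Converting to metres (1° lat = 111317 m, cos φ = 0.689341): observed ΔN = -386.3 m, observed ΔE = 465.8 m.
Subtracting the expected shift leaves a residual of -386.3 − (-345.2) = -41.1 m north and 465.8 − (444.9) = 20.9 m east.
Residual distance = √((-41.1)² + 20.9²) = 46.1 m.

46 m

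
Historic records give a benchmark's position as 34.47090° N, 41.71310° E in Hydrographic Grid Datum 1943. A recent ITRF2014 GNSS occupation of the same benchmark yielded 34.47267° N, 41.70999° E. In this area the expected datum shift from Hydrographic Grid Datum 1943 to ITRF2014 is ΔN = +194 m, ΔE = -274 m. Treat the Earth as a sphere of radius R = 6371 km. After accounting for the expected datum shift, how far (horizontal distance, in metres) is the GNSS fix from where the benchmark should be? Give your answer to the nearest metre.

Observed coordinate differences: Δφ = +0.00177°, Δλ = -0.00311°.
Converting to metres (1° lat = 111195 m, cos φ = 0.824414): observed ΔN = 196.8 m, observed ΔE = -285.1 m.
Subtracting the expected shift leaves a residual of 196.8 − (194) = 2.8 m north and -285.1 − (-274) = -11.1 m east.
Residual distance = √(2.8² + (-11.1)²) = 11.4 m.

11 m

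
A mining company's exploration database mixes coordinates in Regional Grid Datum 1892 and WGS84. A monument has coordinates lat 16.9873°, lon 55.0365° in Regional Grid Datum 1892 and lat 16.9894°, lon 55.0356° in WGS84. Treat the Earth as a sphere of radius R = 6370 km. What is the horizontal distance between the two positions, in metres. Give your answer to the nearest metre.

252 m

Δφ = 16.9894° − 16.9873° = +0.0021°; Δλ = 55.0356° − 55.0365° = -0.0009°.
1° along a meridian = πR/180 = 111177 m.
ΔN = Δφ × 111177 = 233.5 m; ΔE = Δλ × 111177 × cos(16.9873°) = -0.0009 × 111177 × 0.956370 = -95.7 m.
Distance = √(ΔE² + ΔN²) = √((-95.7)² + 233.5²) = 252.3 m.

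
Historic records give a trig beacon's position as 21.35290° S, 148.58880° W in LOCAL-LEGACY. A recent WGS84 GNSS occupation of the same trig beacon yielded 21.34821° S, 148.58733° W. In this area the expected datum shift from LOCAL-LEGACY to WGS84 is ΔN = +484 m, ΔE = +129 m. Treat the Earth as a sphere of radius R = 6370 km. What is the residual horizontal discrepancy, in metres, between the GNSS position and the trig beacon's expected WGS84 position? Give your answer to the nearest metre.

44 m

Observed coordinate differences: Δφ = +0.00469°, Δλ = +0.00147°.
Converting to metres (1° lat = 111177 m, cos φ = 0.931355): observed ΔN = 521.4 m, observed ΔE = 152.2 m.
Subtracting the expected shift leaves a residual of 521.4 − (484) = 37.4 m north and 152.2 − (129) = 23.2 m east.
Residual distance = √(37.4² + 23.2²) = 44.0 m.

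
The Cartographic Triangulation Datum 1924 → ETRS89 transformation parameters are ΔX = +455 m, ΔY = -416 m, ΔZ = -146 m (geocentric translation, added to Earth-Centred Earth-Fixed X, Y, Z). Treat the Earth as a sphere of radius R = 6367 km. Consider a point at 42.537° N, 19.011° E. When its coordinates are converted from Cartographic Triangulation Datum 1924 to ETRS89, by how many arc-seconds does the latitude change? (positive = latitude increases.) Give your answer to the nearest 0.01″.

Δφ = -9.94″

sin φ = 0.676066, cos φ = 0.736841, sin λ = 0.325750, cos λ = 0.945456.
North component: ΔN = −sin φ cos λ·ΔX − sin φ sin λ·ΔY + cos φ·ΔZ = −(0.676066)(0.945456)(455) − (0.676066)(0.325750)(-416) + (0.736841)(-146) = -306.80 m.
1° of latitude spans πR/180 = 111125 m, so Δφ = -306.80 / 111125 × 3600 = -9.939″.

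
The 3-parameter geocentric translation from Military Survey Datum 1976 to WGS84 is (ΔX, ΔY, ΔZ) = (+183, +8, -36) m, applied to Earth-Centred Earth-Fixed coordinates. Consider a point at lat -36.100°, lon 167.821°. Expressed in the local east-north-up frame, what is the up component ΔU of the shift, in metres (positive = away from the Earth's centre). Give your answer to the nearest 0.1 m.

The local up (radial) axis is (cos φ cos λ, cos φ sin λ, sin φ), giving ΔU = -144.534 + 1.364 + 21.211 = -121.96 m.

ΔU = -122.0 m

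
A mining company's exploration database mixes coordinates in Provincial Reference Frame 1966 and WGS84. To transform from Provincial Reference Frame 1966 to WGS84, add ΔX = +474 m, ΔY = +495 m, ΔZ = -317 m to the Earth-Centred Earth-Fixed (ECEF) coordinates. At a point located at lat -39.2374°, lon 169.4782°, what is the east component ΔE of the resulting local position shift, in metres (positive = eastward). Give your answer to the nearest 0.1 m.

At φ = -39.2374°, λ = 169.4782°: sin φ = -0.632535, cos φ = 0.774532, sin λ = 0.182610, cos λ = -0.983185.
ΔE = −sin λ·ΔX + cos λ·ΔY = −(0.182610)·(474) + (-0.983185)·(495) = -573.23 m.

ΔE = -573.2 m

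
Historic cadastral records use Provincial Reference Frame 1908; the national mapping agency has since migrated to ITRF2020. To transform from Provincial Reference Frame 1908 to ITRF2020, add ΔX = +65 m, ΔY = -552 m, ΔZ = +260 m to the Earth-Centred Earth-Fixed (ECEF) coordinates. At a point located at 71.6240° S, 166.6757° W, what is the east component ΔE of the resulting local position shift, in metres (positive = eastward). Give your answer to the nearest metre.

The local east axis at (φ, λ) is (−sin λ, cos λ, 0), so ΔE = −sin(-166.6757°)·65 + cos(-166.6757°)·(-552) = 552.12 m.

ΔE = 552 m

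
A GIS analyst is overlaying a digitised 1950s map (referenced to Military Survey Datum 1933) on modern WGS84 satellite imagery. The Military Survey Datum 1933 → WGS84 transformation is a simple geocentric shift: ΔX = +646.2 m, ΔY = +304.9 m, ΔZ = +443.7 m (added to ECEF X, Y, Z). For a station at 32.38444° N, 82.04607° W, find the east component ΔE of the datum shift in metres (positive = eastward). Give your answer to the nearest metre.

At φ = 32.38444°, λ = -82.04607°: sin φ = 0.535597, cos φ = 0.844473, sin λ = -0.990380, cos λ = 0.138377.
ΔE = −sin λ·ΔX + cos λ·ΔY = −(-0.990380)·(646.2) + (0.138377)·(304.9) = 682.17 m.

ΔE = 682 m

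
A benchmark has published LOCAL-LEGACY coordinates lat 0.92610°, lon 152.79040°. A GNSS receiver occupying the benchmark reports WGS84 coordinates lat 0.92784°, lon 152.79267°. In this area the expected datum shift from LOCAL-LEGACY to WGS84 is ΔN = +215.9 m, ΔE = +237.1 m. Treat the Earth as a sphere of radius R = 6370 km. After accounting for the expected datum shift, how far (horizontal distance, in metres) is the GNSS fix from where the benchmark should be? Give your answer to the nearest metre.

27 m

Observed coordinate differences: Δφ = +0.00174°, Δλ = +0.00227°.
Converting to metres (1° lat = 111177 m, cos φ = 0.999869): observed ΔN = 193.4 m, observed ΔE = 252.3 m.
Subtracting the expected shift leaves a residual of 193.4 − (215.9) = -22.5 m north and 252.3 − (237.1) = 15.2 m east.
Residual distance = √((-22.5)² + 15.2²) = 27.1 m.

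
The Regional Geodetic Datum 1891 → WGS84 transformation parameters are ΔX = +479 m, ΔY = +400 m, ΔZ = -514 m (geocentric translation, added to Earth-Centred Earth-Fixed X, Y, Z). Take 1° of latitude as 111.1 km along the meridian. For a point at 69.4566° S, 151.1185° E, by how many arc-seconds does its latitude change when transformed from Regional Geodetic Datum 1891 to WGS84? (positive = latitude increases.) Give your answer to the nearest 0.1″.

sin φ = -0.936407, cos φ = 0.350917, sin λ = 0.483000, cos λ = -0.875621.
North component: ΔN = −sin φ cos λ·ΔX − sin φ sin λ·ΔY + cos φ·ΔZ = −(-0.936407)(-0.875621)(479) − (-0.936407)(0.483000)(400) + (0.350917)(-514) = -392.21 m.
1° of latitude spans 111100 m, so Δφ = -392.21 / 111100 × 3600 = -12.709″.

Δφ = -12.7″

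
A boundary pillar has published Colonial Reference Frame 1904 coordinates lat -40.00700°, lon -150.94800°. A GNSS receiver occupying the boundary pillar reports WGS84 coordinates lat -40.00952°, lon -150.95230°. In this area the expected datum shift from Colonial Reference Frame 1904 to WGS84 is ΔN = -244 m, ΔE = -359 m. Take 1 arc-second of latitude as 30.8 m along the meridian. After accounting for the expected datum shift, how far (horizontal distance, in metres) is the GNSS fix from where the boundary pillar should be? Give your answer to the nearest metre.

Observed coordinate differences: Δφ = -0.00252°, Δλ = -0.00430°.
Converting to metres (1° lat = 110880 m, cos φ = 0.765966): observed ΔN = -279.4 m, observed ΔE = -365.2 m.
Subtracting the expected shift leaves a residual of -279.4 − (-244) = -35.4 m north and -365.2 − (-359) = -6.2 m east.
Residual distance = √((-35.4)² + (-6.2)²) = 36.0 m.

36 m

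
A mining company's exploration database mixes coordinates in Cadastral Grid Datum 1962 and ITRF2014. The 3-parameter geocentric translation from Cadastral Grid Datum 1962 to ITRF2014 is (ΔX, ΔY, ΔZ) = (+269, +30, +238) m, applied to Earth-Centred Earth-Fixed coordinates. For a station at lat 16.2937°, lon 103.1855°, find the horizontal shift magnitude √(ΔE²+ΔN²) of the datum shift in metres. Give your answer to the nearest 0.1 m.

At φ = 16.2937°, λ = 103.1855°: sin φ = 0.280561, cos φ = 0.959836, sin λ = 0.973637, cos λ = -0.228104.
ΔE = −sin λ·ΔX + cos λ·ΔY = −(0.973637)·(269) + (-0.228104)·(30) = -268.75 m.
ΔN = −sin φ cos λ·ΔX − sin φ sin λ·ΔY + cos φ·ΔZ = −(0.280561)(-0.228104)(269) − (0.280561)(0.973637)(30) + (0.959836)(238) = 237.46 m.
Horizontal magnitude = √(ΔE² + ΔN²) = √((-268.75)² + 237.46²) = 358.63 m.

358.6 m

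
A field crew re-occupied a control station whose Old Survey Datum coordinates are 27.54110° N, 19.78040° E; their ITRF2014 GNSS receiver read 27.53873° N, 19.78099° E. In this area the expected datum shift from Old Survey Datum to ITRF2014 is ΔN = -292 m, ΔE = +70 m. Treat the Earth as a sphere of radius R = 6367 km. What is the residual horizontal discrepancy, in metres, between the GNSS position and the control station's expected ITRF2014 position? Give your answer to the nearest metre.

Observed coordinate differences: Δφ = -0.00237°, Δλ = +0.00059°.
Converting to metres (1° lat = 111125 m, cos φ = 0.886679): observed ΔN = -263.4 m, observed ΔE = 58.1 m.
Subtracting the expected shift leaves a residual of -263.4 − (-292) = 28.6 m north and 58.1 − (70) = -11.9 m east.
Residual distance = √(28.6² + (-11.9)²) = 31.0 m.

31 m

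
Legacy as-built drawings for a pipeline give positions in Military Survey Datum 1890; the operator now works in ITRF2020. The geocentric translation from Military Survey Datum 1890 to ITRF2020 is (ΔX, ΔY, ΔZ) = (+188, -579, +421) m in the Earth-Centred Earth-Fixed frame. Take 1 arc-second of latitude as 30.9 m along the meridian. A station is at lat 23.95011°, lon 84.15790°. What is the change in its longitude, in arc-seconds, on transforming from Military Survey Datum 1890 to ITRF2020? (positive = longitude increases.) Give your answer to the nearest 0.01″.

Δλ = -8.71″

sin φ = 0.405941, cos φ = 0.913899, sin λ = 0.994806, cos λ = 0.101787.
East component: ΔE = −sin λ·ΔX + cos λ·ΔY = −(0.994806)(188) + (0.101787)(-579) = -245.96 m.
1° of latitude spans 3600 × 30.90 = 111240 m; at latitude φ, 1° of longitude spans that × cos φ = 101662.2 m, so Δλ = -245.96 / 101662.2 × 3600 = -8.710″.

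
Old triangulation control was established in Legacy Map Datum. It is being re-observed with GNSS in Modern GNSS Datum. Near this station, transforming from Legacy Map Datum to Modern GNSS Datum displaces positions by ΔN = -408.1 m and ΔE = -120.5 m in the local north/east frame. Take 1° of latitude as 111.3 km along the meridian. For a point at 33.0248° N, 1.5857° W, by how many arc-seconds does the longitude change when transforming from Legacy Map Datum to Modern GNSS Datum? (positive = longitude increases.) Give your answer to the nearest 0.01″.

At latitude 33.0248°, cos φ = 0.838435.
1° of longitude at this latitude = 111.3 × cos φ = 93.32 km, so Δλ = -120.5 / 93317.8 = -0.0012913° = -4.649″.

Δλ = -4.65″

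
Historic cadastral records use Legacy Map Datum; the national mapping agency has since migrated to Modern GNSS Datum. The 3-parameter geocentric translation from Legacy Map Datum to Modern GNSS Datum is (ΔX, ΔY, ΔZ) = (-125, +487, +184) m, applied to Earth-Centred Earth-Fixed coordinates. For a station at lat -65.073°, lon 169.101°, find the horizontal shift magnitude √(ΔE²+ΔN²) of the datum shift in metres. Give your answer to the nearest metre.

The local east axis at (φ, λ) is (−sin λ, cos λ, 0), so ΔE = −sin(169.101°)·(-125) + cos(169.101°)·487 = -454.58 m.
The local north axis is (−sin φ cos λ, −sin φ sin λ, cos φ), giving ΔN = 111.311 + 83.503 + 77.549 = 272.36 m.
Horizontal magnitude = √(ΔE² + ΔN²) = √((-454.58)² + 272.36²) = 529.93 m.

530 m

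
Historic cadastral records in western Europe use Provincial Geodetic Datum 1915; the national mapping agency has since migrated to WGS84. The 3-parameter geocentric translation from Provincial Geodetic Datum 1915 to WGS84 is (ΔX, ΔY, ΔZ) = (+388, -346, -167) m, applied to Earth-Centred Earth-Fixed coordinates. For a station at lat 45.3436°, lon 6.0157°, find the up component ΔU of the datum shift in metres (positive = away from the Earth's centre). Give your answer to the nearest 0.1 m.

ΔU = 126.9 m

At φ = 45.3436°, λ = 6.0157°: sin φ = 0.711335, cos φ = 0.702854, sin λ = 0.104801, cos λ = 0.994493.
ΔU = cos φ cos λ·ΔX + cos φ sin λ·ΔY + sin φ·ΔZ = (0.702854)(0.994493)(388) + (0.702854)(0.104801)(-346) + (0.711335)(-167) = 126.93 m.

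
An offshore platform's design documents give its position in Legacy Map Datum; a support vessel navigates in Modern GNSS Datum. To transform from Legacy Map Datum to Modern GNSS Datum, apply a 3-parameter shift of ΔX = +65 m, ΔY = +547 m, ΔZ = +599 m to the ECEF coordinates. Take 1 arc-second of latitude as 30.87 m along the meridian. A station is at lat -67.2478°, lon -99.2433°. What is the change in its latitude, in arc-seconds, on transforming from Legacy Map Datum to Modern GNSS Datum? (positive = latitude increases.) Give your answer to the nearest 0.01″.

Δφ = -8.94″

sin φ = -0.922186, cos φ = 0.386746, sin λ = -0.987015, cos λ = -0.160627.
North component: ΔN = −sin φ cos λ·ΔX − sin φ sin λ·ΔY + cos φ·ΔZ = −(-0.922186)(-0.160627)(65) − (-0.922186)(-0.987015)(547) + (0.386746)(599) = -275.85 m.
1° of latitude spans 3600 × 30.87 = 111132 m, so Δφ = -275.85 / 111132 × 3600 = -8.936″.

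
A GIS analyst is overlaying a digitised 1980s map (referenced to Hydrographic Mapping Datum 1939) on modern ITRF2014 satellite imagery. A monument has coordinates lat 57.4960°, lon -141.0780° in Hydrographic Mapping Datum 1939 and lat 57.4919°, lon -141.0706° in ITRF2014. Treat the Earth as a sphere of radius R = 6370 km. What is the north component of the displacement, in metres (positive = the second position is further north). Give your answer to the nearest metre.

Δφ = 57.4919° − 57.4960° = -0.0041°; Δλ = -141.0706° − -141.0780° = +0.0074°.
1° along a meridian = πR/180 = 111177 m.
ΔN = Δφ × 111177 = -455.8 m; ΔE = Δλ × 111177 × cos(57.4960°) = +0.0074 × 111177 × 0.537358 = 442.1 m.

ΔN = -456 m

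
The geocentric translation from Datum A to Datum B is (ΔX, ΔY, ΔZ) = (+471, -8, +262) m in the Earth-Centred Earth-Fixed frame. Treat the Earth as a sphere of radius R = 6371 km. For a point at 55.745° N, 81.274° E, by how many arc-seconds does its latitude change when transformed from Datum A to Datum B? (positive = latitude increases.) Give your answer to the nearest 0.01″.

Δφ = 3.07″

sin φ = 0.826541, cos φ = 0.562877, sin λ = 0.988425, cos λ = 0.151709.
North component: ΔN = −sin φ cos λ·ΔX − sin φ sin λ·ΔY + cos φ·ΔZ = −(0.826541)(0.151709)(471) − (0.826541)(0.988425)(-8) + (0.562877)(262) = 94.95 m.
1° of latitude spans πR/180 = 111195 m, so Δφ = 94.95 / 111195 × 3600 = 3.074″.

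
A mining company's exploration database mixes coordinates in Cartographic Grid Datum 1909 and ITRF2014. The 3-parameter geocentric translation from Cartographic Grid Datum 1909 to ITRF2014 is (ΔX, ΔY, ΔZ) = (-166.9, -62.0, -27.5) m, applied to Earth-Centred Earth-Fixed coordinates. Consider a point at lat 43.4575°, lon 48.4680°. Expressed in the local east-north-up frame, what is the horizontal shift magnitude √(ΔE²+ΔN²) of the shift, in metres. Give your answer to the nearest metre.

The local east axis at (φ, λ) is (−sin λ, cos λ, 0), so ΔE = −sin(48.4680°)·(-166.9) + cos(48.4680°)·(-62.0) = 83.83 m.
The local north axis is (−sin φ cos λ, −sin φ sin λ, cos φ), giving ΔN = 76.114 + 31.923 − 19.962 = 88.08 m.
Horizontal magnitude = √(ΔE² + ΔN²) = √(83.83² + 88.08²) = 121.59 m.

122 m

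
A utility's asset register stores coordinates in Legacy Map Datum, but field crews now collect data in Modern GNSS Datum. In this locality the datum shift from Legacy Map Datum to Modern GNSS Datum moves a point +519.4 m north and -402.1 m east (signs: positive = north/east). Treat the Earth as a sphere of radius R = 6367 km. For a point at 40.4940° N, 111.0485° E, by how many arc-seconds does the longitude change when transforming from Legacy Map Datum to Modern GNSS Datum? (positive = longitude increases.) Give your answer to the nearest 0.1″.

Δλ = -17.1″

At latitude 40.4940°, cos φ = 0.760474.
One radian of longitude at latitude φ spans R cos φ, so Δλ = ΔE / (R cos φ) = -402.1 / (6367000 × 0.760474) = -8.3045e-05 rad = -17.129″.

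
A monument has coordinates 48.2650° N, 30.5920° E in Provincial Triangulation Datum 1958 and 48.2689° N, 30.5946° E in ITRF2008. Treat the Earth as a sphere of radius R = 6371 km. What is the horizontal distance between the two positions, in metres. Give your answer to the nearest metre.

474 m

Δφ = 48.2689° − 48.2650° = +0.0039°; Δλ = 30.5946° − 30.5920° = +0.0026°.
1° along a meridian = πR/180 = 111195 m.
ΔN = Δφ × 111195 = 433.7 m; ΔE = Δλ × 111195 × cos(48.2650°) = +0.0026 × 111195 × 0.665686 = 192.5 m.
Distance = √(ΔE² + ΔN²) = √(192.5² + 433.7²) = 474.4 m.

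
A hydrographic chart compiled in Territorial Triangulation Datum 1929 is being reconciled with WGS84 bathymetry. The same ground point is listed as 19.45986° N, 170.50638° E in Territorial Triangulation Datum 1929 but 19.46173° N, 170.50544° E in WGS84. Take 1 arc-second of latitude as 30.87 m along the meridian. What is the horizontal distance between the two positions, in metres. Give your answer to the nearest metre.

230 m

Δφ = 19.46173° − 19.45986° = +0.00187°; Δλ = 170.50544° − 170.50638° = -0.00094°.
1° of latitude = 3600 × 30.87 = 111132 m.
ΔN = Δφ × 111132 = 207.8 m; ΔE = Δλ × 111132 × cos(19.45986°) = -0.00094 × 111132 × 0.942875 = -98.5 m.
Distance = √(ΔE² + ΔN²) = √((-98.5)² + 207.8²) = 230.0 m.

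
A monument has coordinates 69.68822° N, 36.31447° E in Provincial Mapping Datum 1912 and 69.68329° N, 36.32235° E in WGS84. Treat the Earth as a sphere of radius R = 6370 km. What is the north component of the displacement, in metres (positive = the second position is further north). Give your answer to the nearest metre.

ΔN = -548 m

Δφ = 69.68329° − 69.68822° = -0.00493°; Δλ = 36.32235° − 36.31447° = +0.00788°.
1° along a meridian = πR/180 = 111177 m.
ΔN = Δφ × 111177 = -548.1 m; ΔE = Δλ × 111177 × cos(69.68822°) = +0.00788 × 111177 × 0.347128 = 304.1 m.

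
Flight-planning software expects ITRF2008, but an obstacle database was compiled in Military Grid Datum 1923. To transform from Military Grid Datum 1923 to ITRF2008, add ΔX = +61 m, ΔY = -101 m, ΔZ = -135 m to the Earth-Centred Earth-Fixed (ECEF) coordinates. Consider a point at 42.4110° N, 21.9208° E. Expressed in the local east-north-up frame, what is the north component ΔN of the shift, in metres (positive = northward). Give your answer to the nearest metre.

At φ = 42.4110°, λ = 21.9208°: sin φ = 0.674444, cos φ = 0.738326, sin λ = 0.373325, cos λ = 0.927701.
ΔN = −sin φ cos λ·ΔX − sin φ sin λ·ΔY + cos φ·ΔZ = −(0.674444)(0.927701)(61) − (0.674444)(0.373325)(-101) + (0.738326)(-135) = -112.41 m.

ΔN = -112 m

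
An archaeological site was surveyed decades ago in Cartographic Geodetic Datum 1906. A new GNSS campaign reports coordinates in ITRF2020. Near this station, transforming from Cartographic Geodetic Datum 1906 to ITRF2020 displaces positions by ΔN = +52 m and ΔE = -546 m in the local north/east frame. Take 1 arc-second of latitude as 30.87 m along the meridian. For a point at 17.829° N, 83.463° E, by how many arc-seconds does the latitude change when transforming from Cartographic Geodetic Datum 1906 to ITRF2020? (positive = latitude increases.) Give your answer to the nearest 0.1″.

Δφ = 1.7″

1″ of latitude = 30.87 m, so Δφ = 52.0 / 30.87 = 1.684″.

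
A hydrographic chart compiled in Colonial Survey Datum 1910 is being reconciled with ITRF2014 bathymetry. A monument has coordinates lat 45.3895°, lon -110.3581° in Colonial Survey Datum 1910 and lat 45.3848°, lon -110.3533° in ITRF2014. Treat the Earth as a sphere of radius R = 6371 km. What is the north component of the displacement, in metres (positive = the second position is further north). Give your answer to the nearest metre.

Δφ = 45.3848° − 45.3895° = -0.0047°; Δλ = -110.3533° − -110.3581° = +0.0048°.
1° along a meridian = πR/180 = 111195 m.
ΔN = Δφ × 111195 = -522.6 m; ΔE = Δλ × 111195 × cos(45.3895°) = +0.0048 × 111195 × 0.702284 = 374.8 m.

ΔN = -523 m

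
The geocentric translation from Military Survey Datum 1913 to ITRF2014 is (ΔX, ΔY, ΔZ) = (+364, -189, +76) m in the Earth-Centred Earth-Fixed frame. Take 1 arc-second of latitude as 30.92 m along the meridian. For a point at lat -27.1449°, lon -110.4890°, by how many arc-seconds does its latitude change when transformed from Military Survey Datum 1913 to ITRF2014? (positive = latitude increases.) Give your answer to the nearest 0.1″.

Δφ = 2.9″

sin φ = -0.456242, cos φ = 0.889856, sin λ = -0.936739, cos λ = -0.350028.
North component: ΔN = −sin φ cos λ·ΔX − sin φ sin λ·ΔY + cos φ·ΔZ = −(-0.456242)(-0.350028)(364) − (-0.456242)(-0.936739)(-189) + (0.889856)(76) = 90.27 m.
1° of latitude spans 3600 × 30.92 = 111312 m, so Δφ = 90.27 / 111312 × 3600 = 2.920″.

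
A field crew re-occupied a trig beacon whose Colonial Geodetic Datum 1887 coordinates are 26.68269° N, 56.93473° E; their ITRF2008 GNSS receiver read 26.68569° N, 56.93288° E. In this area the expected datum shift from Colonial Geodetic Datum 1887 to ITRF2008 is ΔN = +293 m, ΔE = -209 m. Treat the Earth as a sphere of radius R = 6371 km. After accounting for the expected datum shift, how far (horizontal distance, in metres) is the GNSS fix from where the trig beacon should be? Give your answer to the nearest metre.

Observed coordinate differences: Δφ = +0.00300°, Δλ = -0.00185°.
Converting to metres (1° lat = 111195 m, cos φ = 0.893507): observed ΔN = 333.6 m, observed ΔE = -183.8 m.
Subtracting the expected shift leaves a residual of 333.6 − (293) = 40.6 m north and -183.8 − (-209) = 25.2 m east.
Residual distance = √(40.6² + 25.2²) = 47.8 m.

48 m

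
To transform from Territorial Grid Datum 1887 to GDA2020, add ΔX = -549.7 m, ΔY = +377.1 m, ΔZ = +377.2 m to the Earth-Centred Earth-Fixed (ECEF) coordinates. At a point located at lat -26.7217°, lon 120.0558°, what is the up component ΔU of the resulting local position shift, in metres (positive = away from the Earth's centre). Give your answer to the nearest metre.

At φ = -26.7217°, λ = 120.0558°: sin φ = -0.449657, cos φ = 0.893201, sin λ = 0.865538, cos λ = -0.500843.
ΔU = cos φ cos λ·ΔX + cos φ sin λ·ΔY + sin φ·ΔZ = (0.893201)(-0.500843)(-549.7) + (0.893201)(0.865538)(377.1) + (-0.449657)(377.2) = 367.84 m.

ΔU = 368 m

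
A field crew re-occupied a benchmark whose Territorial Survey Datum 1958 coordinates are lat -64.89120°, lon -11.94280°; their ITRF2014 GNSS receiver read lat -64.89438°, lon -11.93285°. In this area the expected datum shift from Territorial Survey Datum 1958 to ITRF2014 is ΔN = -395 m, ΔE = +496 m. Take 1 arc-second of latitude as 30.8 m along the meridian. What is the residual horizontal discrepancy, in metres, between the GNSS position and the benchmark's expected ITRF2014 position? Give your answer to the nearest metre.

51 m

Observed coordinate differences: Δφ = -0.00318°, Δλ = +0.00995°.
Converting to metres (1° lat = 110880 m, cos φ = 0.424339): observed ΔN = -352.6 m, observed ΔE = 468.2 m.
Subtracting the expected shift leaves a residual of -352.6 − (-395) = 42.4 m north and 468.2 − (496) = -27.8 m east.
Residual distance = √(42.4² + (-27.8)²) = 50.7 m.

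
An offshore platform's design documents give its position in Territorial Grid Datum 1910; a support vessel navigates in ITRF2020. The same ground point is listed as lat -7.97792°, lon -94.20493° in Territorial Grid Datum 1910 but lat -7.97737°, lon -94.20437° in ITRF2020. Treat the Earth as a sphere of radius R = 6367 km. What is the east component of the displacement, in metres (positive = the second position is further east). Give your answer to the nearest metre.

ΔE = 62 m

Δφ = -7.97737° − -7.97792° = +0.00055°; Δλ = -94.20437° − -94.20493° = +0.00056°.
1° along a meridian = πR/180 = 111125 m.
ΔN = Δφ × 111125 = 61.1 m; ΔE = Δλ × 111125 × cos(-7.97792°) = +0.00056 × 111125 × 0.990322 = 61.6 m.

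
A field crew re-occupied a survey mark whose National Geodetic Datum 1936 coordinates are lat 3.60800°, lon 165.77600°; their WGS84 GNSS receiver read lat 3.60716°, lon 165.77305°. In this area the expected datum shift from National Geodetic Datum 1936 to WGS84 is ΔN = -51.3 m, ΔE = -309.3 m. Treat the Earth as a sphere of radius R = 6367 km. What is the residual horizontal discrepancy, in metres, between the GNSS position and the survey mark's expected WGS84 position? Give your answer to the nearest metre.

Observed coordinate differences: Δφ = -0.00084°, Δλ = -0.00295°.
Converting to metres (1° lat = 111125 m, cos φ = 0.998018): observed ΔN = -93.3 m, observed ΔE = -327.2 m.
Subtracting the expected shift leaves a residual of -93.3 − (-51.3) = -42.0 m north and -327.2 − (-309.3) = -17.9 m east.
Residual distance = √((-42.0)² + (-17.9)²) = 45.7 m.

46 m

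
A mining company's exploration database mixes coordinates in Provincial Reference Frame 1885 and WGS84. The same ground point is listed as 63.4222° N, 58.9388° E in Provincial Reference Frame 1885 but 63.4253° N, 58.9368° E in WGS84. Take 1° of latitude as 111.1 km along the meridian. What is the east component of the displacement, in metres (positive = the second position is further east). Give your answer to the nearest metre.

Δφ = 63.4253° − 63.4222° = +0.0031°; Δλ = 58.9368° − 58.9388° = -0.0020°.
ΔN = Δφ × 111100 = 344.4 m; ΔE = Δλ × 111100 × cos(63.4222°) = -0.0020 × 111100 × 0.447413 = -99.4 m.

ΔE = -99 m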